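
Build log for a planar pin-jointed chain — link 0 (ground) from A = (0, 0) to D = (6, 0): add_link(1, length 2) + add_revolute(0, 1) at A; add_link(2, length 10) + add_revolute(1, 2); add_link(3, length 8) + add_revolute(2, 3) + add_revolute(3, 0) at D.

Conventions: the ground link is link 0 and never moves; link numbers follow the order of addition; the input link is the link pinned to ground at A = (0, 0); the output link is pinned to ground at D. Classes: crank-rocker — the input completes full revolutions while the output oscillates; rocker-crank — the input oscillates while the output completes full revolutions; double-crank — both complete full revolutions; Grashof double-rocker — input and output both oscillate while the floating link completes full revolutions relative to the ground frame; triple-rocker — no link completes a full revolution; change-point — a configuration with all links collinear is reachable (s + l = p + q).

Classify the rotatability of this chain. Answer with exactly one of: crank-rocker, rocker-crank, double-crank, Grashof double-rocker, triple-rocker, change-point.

lengths: ground=6, input=2, coupler=10, output=8
sorted: s=2 (shortest), l=10 (longest), p+q=14
s + l = 12 vs p + q = 14
s + l < p + q (Grashof) with shortest = input link → crank-rocker

crank-rocker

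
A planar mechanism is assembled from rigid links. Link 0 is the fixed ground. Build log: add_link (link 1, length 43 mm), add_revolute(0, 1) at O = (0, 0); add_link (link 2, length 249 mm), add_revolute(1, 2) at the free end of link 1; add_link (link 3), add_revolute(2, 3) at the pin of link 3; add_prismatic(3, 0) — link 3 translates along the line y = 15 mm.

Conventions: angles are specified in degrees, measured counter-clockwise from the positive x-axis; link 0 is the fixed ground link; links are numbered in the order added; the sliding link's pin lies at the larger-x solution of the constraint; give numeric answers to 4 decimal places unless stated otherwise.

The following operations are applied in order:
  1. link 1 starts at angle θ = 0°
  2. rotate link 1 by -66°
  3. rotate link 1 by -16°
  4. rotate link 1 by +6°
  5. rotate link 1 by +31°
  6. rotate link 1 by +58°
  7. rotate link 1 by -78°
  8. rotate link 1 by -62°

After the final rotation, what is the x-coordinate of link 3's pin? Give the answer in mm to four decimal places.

geometry: r = 43 mm, L = 249 mm, e = 15 mm; θ starts at 0°
rotate link 1 by -66°: θ ← 0° -66° = -66°
rotate link 1 by -16°: θ ← -66° -16° = -82°
rotate link 1 by +6°: θ ← -82° +6° = -76°
rotate link 1 by +31°: θ ← -76° +31° = -45°
rotate link 1 by +58°: θ ← -45° +58° = 13°
rotate link 1 by -78°: θ ← 13° -78° = -65°
rotate link 1 by -62°: θ ← -65° -62° = -127°
crank pin P = (r cos θ, r sin θ) = (-25.878046, -34.341327)
h = r sin θ − e = -34.341327 − 15 = -49.341327
x = r cos θ + √(L² − h²) = -25.878046 + 244.062356 = 218.184310

218.1843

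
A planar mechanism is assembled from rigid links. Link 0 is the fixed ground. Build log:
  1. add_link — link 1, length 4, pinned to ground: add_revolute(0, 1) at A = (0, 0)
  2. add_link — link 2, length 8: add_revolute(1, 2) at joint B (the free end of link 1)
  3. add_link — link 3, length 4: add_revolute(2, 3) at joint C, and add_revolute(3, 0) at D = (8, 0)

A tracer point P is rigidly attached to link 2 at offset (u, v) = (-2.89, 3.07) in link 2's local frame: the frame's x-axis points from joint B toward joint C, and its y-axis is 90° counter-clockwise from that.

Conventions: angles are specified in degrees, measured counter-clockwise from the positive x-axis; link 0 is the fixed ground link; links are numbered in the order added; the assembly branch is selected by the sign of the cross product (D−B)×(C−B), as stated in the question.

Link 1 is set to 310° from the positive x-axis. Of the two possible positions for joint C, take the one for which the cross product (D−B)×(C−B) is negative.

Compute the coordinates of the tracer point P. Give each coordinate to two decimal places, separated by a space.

A=(0,0), D=(8.00,0)
B = A + 4.00·(cos310°, sin310°) = (2.5712, -3.0642)
|BD| = 6.2339
circle(B,8.00) ∩ circle(D,4.00): a=6.9669, h=3.9323
  candidates: C₊=(6.7055,3.7847) cross=24.513; C₋=(10.5712,-3.0642) cross=-24.513
  branch - wants cross < 0 → take C=(10.5712,-3.0642) (cross=-24.513)
ex = (C−B)/|BC| = (1.0000,0.0000); ey = (-0.0000,1.0000)
P = B + -2.89·ex + 3.07·ey = (-0.3188,0.0058)

-0.32 0.01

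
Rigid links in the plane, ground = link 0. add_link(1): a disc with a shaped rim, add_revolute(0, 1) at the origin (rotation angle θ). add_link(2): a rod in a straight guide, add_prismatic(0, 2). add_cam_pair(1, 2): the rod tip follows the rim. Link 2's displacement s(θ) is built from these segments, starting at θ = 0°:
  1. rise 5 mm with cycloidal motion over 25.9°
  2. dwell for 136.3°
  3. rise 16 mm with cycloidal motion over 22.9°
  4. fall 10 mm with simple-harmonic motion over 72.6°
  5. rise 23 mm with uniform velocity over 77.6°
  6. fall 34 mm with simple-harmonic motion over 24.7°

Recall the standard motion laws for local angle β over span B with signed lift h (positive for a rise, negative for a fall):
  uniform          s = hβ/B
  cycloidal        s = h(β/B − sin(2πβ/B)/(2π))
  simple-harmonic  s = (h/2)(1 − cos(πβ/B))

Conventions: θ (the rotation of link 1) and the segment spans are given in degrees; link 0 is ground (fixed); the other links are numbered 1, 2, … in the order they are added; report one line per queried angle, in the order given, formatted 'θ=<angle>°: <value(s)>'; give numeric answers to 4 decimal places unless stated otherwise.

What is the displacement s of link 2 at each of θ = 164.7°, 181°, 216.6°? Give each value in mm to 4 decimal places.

segment 1 (0° to 25.9°, cycloidal, h = 5) is passed completely: s = 0.0000 + (5) = 5.0000
segment 2 (25.9° to 162.2°, dwell): s unchanged at 5.0000
θ = 164.7° falls in segment 3 (162.2° to 185.1°, cycloidal, h = 16): β = 164.7 − 162.2 = 2.5°, B = 22.9°; Δs = 16·(0.1092 − sin(2π·0.1092)/(2π)) = 0.1338; s = 5.0000 + 0.1338 = 5.1338
θ = 181° falls in segment 3 (162.2° to 185.1°, cycloidal, h = 16): β = 181 − 162.2 = 18.8°, B = 22.9°; Δs = 16·(0.8210 − sin(2π·0.8210)/(2π)) = 15.4329; s = 5.0000 + 15.4329 = 20.4329
segment 3 (162.2° to 185.1°, cycloidal, h = 16) is passed completely: s = 5.0000 + (16) = 21.0000
θ = 216.6° falls in segment 4 (185.1° to 257.7°, simple-harmonic, h = -10): β = 216.6 − 185.1 = 31.5°, B = 72.6°; Δs = -10/2·(1 − cos(π·0.4339)) = -3.9689; s = 21.0000 − 3.9689 = 17.0311

θ=164.7°: 5.1338
θ=181°: 20.4329
θ=216.6°: 17.0311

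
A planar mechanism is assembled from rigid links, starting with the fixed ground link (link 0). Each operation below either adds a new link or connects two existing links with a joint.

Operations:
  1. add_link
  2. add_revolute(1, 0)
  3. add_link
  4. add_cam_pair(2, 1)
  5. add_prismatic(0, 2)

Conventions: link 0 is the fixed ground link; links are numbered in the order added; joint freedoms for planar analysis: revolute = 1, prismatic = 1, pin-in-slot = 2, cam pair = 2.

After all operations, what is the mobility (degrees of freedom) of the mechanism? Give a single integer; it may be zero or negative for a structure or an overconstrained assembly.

link 0 = ground. State L|J1|J2 = 1|0|0
+link1  2|0|0
R(1,0) f=1→J1  2|1|0
+link2  3|1|0
C(2,1) f=2→J2  3|1|1
P(0,2) f=1→J1  3|2|1
M = 3(3−1)−2·2−1 = 6−4−1 = 1

M = 1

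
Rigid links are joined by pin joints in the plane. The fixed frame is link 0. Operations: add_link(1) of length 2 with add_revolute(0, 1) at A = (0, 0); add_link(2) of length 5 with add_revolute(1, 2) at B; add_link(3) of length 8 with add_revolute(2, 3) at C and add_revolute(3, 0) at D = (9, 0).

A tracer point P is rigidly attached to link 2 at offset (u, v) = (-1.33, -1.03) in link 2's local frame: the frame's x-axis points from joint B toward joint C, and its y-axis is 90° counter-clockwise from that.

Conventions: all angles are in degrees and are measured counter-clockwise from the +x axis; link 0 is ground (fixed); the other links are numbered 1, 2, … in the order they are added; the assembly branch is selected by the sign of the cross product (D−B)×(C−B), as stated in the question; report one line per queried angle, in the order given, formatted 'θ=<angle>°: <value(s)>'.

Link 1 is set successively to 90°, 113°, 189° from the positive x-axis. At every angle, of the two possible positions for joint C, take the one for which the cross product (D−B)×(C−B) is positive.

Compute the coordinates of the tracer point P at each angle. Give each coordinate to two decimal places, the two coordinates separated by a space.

A=(0,0), D=(9.00,0)
θ=90°: B = A + 2.00·(cos90°, sin90°) = (0.0000, 2.0000)
θ=90°: |BD| = 9.2195
θ=90°: circle(B,5.00) ∩ circle(D,8.00): a=2.4947, h=4.3332
θ=90°:   candidates: C₊=(3.3753,5.6888) cross=39.950; C₋=(1.4953,-2.7712) cross=-39.950
θ=90°:   branch + wants cross > 0 → take C=(3.3753,5.6888) (cross=39.950)
θ=90°: ex = (C−B)/|BC| = (0.6751,0.7378); ey = (-0.7378,0.6751)
θ=90°: P = B + -1.33·ex + -1.03·ey = (-0.1379,0.3235)
θ=113°: B = A + 2.00·(cos113°, sin113°) = (-0.7815, 1.8410)
θ=113°: |BD| = 9.9532
θ=113°: circle(B,5.00) ∩ circle(D,8.00): a=3.0174, h=3.9869
θ=113°:   candidates: C₊=(2.9213,5.2010) cross=39.682; C₋=(1.4465,-2.6352) cross=-39.682
θ=113°:   branch + wants cross > 0 → take C=(2.9213,5.2010) (cross=39.682)
θ=113°: ex = (C−B)/|BC| = (0.7406,0.6720); ey = (-0.6720,0.7406)
θ=113°: P = B + -1.33·ex + -1.03·ey = (-1.0743,0.1845)
θ=189°: B = A + 2.00·(cos189°, sin189°) = (-1.9754, -0.3129)
θ=189°: |BD| = 10.9798
θ=189°: circle(B,5.00) ∩ circle(D,8.00): a=3.7139, h=3.3476
θ=189°:   candidates: C₊=(1.6417,3.1392) cross=36.757; C₋=(1.8324,-3.5533) cross=-36.757
θ=189°:   branch + wants cross > 0 → take C=(1.6417,3.1392) (cross=36.757)
θ=189°: ex = (C−B)/|BC| = (0.7234,0.6904); ey = (-0.6904,0.7234)
θ=189°: P = B + -1.33·ex + -1.03·ey = (-2.2264,-1.9762)

θ=90°: -0.14 0.32
θ=113°: -1.07 0.18
θ=189°: -2.23 -1.98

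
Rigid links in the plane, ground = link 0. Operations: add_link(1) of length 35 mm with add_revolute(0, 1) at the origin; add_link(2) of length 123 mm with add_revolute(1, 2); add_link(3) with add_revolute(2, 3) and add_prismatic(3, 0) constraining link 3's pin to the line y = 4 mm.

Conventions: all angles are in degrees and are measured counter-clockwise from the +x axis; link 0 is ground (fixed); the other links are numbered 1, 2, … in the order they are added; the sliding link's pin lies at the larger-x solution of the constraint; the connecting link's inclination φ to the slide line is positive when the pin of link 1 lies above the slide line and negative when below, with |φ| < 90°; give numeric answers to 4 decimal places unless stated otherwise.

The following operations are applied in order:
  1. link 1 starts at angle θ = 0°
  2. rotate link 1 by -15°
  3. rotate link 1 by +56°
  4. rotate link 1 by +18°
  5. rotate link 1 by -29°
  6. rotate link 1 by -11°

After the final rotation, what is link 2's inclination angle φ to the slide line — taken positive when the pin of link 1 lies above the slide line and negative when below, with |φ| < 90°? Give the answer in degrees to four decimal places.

geometry: r = 35 mm, L = 123 mm, e = 4 mm; θ starts at 0°
rotate link 1 by -15°: θ ← 0° -15° = -15°
rotate link 1 by +56°: θ ← -15° +56° = 41°
rotate link 1 by +18°: θ ← 41° +18° = 59°
rotate link 1 by -29°: θ ← 59° -29° = 30°
rotate link 1 by -11°: θ ← 30° -11° = 19°
h = r sin θ − e = 11.394885 − 4 = 7.394885
sin φ = h / L = 7.394885 / 123 = 0.06012102
φ = arcsin(0.06012102) = 3.446759°

3.4468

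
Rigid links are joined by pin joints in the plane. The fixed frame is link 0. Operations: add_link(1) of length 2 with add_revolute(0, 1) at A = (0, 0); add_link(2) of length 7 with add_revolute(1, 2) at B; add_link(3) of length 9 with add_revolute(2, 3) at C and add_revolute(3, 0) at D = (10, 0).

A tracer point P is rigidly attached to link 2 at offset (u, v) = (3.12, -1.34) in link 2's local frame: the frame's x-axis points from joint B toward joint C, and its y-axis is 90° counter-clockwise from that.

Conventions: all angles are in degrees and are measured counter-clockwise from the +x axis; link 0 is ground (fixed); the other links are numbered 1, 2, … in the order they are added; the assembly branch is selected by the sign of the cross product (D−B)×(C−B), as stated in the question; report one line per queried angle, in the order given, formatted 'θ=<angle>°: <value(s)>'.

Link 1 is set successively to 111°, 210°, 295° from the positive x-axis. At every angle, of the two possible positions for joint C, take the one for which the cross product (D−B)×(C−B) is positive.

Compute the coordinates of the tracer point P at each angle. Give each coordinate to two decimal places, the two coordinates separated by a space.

A=(0,0), D=(10.00,0)
θ=111°: B = A + 2.00·(cos111°, sin111°) = (-0.7167, 1.8672)
θ=111°: |BD| = 10.8782
θ=111°: circle(B,7.00) ∩ circle(D,9.00): a=3.9683, h=5.7665
θ=111°:   candidates: C₊=(4.1824,6.8670) cross=62.729; C₋=(2.2028,-4.4949) cross=-62.729
θ=111°:   branch + wants cross > 0 → take C=(4.1824,6.8670) (cross=62.729)
θ=111°: ex = (C−B)/|BC| = (0.6999,0.7143); ey = (-0.7143,0.6999)
θ=111°: P = B + 3.12·ex + -1.34·ey = (2.4240,3.1578)
θ=210°: B = A + 2.00·(cos210°, sin210°) = (-1.7321, -1.0000)
θ=210°: |BD| = 11.7746
θ=210°: circle(B,7.00) ∩ circle(D,9.00): a=4.5284, h=5.3379
θ=210°:   candidates: C₊=(2.3267,4.7032) cross=62.852; C₋=(3.2334,-5.9340) cross=-62.852
θ=210°:   branch + wants cross > 0 → take C=(2.3267,4.7032) (cross=62.852)
θ=210°: ex = (C−B)/|BC| = (0.5798,0.8147); ey = (-0.8147,0.5798)
θ=210°: P = B + 3.12·ex + -1.34·ey = (1.1687,0.7650)
θ=295°: B = A + 2.00·(cos295°, sin295°) = (0.8452, -1.8126)
θ=295°: |BD| = 9.3325
θ=295°: circle(B,7.00) ∩ circle(D,9.00): a=2.9518, h=6.3472
θ=295°:   candidates: C₊=(2.5080,4.9870) cross=59.235; C₋=(4.9736,-7.4656) cross=-59.235
θ=295°:   branch + wants cross > 0 → take C=(2.5080,4.9870) (cross=59.235)
θ=295°: ex = (C−B)/|BC| = (0.2375,0.9714); ey = (-0.9714,0.2375)
θ=295°: P = B + 3.12·ex + -1.34·ey = (2.8880,0.8998)

θ=111°: 2.42 3.16
θ=210°: 1.17 0.77
θ=295°: 2.89 0.90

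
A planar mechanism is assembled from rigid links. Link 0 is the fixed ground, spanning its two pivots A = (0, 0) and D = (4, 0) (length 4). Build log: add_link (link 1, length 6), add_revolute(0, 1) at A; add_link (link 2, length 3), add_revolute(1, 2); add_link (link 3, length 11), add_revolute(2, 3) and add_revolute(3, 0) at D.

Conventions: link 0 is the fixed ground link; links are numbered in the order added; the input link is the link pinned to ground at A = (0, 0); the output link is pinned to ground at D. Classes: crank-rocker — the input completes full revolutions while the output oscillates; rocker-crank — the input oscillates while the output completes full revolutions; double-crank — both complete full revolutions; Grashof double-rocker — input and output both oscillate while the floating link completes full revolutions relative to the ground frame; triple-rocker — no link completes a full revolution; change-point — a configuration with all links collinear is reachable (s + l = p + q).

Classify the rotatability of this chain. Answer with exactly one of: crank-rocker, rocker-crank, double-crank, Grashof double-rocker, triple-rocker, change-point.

lengths: ground=4, input=6, coupler=3, output=11
sorted: s=3 (shortest), l=11 (longest), p+q=10
s + l = 14 vs p + q = 10
s + l > p + q → non-Grashof → no link fully rotates → triple-rocker

triple-rocker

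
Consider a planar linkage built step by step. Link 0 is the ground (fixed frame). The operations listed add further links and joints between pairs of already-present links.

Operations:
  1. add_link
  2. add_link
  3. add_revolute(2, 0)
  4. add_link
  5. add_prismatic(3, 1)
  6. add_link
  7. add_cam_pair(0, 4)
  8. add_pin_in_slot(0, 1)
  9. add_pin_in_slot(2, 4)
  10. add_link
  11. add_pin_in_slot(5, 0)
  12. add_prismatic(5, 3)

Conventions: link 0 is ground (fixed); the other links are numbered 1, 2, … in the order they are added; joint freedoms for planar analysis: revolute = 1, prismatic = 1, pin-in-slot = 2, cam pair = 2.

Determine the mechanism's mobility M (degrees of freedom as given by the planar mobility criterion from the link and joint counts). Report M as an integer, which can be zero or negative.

ground; <1,0,0>
#1 <2,0,0>
#2 <3,0,0>
R:2↔0 J1 <3,1,0>
#3 <4,1,0>
P:3↔1 J1 <4,2,0>
#4 <5,2,0>
C:0↔4 J2 <5,2,1>
PS:0↔1 J2 <5,2,2>
PS:2↔4 J2 <5,2,3>
#5 <6,2,3>
PS:5↔0 J2 <6,2,4>
P:5↔3 J1 <6,3,4>
3×5 − 2×3 − 1×4 = 5

M = 5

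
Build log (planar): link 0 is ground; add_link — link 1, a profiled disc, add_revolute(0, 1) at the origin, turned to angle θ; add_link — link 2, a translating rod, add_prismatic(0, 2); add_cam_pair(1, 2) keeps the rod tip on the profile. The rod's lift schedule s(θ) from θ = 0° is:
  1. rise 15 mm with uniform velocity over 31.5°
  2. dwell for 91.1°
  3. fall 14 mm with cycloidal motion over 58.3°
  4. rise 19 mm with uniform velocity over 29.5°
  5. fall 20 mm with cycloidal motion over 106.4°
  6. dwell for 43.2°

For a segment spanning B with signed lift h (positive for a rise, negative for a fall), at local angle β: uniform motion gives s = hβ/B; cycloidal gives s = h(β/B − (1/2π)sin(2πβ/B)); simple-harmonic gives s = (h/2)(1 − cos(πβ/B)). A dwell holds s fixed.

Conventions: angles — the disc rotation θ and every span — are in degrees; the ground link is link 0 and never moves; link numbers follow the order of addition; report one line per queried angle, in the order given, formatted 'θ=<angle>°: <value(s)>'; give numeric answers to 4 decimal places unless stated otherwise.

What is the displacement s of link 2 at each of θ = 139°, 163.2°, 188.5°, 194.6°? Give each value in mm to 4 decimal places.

seg 1 [0°–31.5°] uniform, h=15: full span → s += 15 → s = 15.0000
seg 2 [31.5°–122.6°] dwell: s stays 15.0000
seg 3 [122.6°–180.9°] cycloidal, h=-14: θ=139° here. β=16.4, B=58.3. -14·(0.2813 − sin(2π·0.2813)/(2π)) = -1.7530 → s = 13.2470
seg 3 [122.6°–180.9°] cycloidal, h=-14: θ=163.2° here. β=40.6, B=58.3. -14·(0.6964 − sin(2π·0.6964)/(2π)) = -11.8526 → s = 3.1474
seg 3 [122.6°–180.9°] cycloidal, h=-14: full span → s += -14 → s = 1.0000
seg 4 [180.9°–210.4°] uniform, h=19: θ=188.5° here. β=7.6, B=29.5. 19·7.6/29.5 = 4.8949 → s = 5.8949
seg 4 [180.9°–210.4°] uniform, h=19: θ=194.6° here. β=13.7, B=29.5. 19·13.7/29.5 = 8.8237 → s = 9.8237

θ=139°: 13.2470
θ=163.2°: 3.1474
θ=188.5°: 5.8949
θ=194.6°: 9.8237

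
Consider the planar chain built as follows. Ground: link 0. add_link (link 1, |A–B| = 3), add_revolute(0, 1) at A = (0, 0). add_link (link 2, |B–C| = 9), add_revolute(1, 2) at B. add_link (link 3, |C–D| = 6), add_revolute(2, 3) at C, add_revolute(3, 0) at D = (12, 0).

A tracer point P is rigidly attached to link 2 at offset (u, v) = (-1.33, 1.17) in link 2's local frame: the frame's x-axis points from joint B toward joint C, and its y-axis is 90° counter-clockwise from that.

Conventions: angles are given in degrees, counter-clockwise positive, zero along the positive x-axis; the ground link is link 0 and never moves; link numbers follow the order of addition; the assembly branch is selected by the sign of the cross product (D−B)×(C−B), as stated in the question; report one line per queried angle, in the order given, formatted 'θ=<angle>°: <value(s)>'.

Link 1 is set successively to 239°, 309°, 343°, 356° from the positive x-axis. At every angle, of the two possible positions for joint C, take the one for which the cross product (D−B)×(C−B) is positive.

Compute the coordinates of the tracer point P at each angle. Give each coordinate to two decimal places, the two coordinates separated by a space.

A=(0,0), D=(12.00,0)
θ=239°: B = A + 3.00·(cos239°, sin239°) = (-1.5451, -2.5715)
θ=239°: |BD| = 13.7870
θ=239°: circle(B,9.00) ∩ circle(D,6.00): a=8.5255, h=2.8837
θ=239°:   candidates: C₊=(6.2929,1.8518) cross=39.758; C₋=(7.3686,-3.8145) cross=-39.758
θ=239°:   branch + wants cross > 0 → take C=(6.2929,1.8518) (cross=39.758)
θ=239°: ex = (C−B)/|BC| = (0.8709,0.4915); ey = (-0.4915,0.8709)
θ=239°: P = B + -1.33·ex + 1.17·ey = (-3.2784,-2.2062)
θ=309°: B = A + 3.00·(cos309°, sin309°) = (1.8880, -2.3314)
θ=309°: |BD| = 10.3773
θ=309°: circle(B,9.00) ∩ circle(D,6.00): a=7.3569, h=5.1843
θ=309°:   candidates: C₊=(7.8920,4.3731) cross=53.799; C₋=(10.2215,-5.7303) cross=-53.799
θ=309°:   branch + wants cross > 0 → take C=(7.8920,4.3731) (cross=53.799)
θ=309°: ex = (C−B)/|BC| = (0.6671,0.7450); ey = (-0.7450,0.6671)
θ=309°: P = B + -1.33·ex + 1.17·ey = (0.1291,-2.5417)
θ=343°: B = A + 3.00·(cos343°, sin343°) = (2.8689, -0.8771)
θ=343°: |BD| = 9.1731
θ=343°: circle(B,9.00) ∩ circle(D,6.00): a=7.0394, h=5.6078
θ=343°:   candidates: C₊=(9.3398,5.3781) cross=51.441; C₋=(10.4122,-5.7861) cross=-51.441
θ=343°:   branch + wants cross > 0 → take C=(9.3398,5.3781) (cross=51.441)
θ=343°: ex = (C−B)/|BC| = (0.7190,0.6950); ey = (-0.6950,0.7190)
θ=343°: P = B + -1.33·ex + 1.17·ey = (1.0995,-0.9603)
θ=356°: B = A + 3.00·(cos356°, sin356°) = (2.9927, -0.2093)
θ=356°: |BD| = 9.0097
θ=356°: circle(B,9.00) ∩ circle(D,6.00): a=7.0022, h=5.6542
θ=356°:   candidates: C₊=(9.8616,5.6060) cross=50.943; C₋=(10.1243,-5.6993) cross=-50.943
θ=356°:   branch + wants cross > 0 → take C=(9.8616,5.6060) (cross=50.943)
θ=356°: ex = (C−B)/|BC| = (0.7632,0.6461); ey = (-0.6461,0.7632)
θ=356°: P = B + -1.33·ex + 1.17·ey = (1.2216,-0.1757)

θ=239°: -3.28 -2.21
θ=309°: 0.13 -2.54
θ=343°: 1.10 -0.96
θ=356°: 1.22 -0.18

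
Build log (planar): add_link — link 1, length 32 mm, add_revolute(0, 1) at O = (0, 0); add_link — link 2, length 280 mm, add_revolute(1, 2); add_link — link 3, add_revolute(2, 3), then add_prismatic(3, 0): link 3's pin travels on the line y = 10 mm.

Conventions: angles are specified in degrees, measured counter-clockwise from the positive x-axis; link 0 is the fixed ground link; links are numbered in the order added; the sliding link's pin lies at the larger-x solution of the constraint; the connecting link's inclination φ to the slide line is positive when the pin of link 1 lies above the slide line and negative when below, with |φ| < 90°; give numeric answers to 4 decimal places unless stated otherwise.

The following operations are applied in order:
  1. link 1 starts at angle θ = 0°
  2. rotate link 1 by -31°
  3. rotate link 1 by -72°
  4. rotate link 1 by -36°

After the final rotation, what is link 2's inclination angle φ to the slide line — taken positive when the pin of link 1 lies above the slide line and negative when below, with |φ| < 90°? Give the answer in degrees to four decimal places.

geometry: r = 32 mm, L = 280 mm, e = 10 mm; θ starts at 0°
rotate link 1 by -31°: θ ← 0° -31° = -31°
rotate link 1 by -72°: θ ← -31° -72° = -103°
rotate link 1 by -36°: θ ← -103° -36° = -139°
h = r sin θ − e = -20.993889 − 10 = -30.993889
sin φ = h / L = -30.993889 / 280 = -0.11069246
φ = arcsin(-0.11069246) = -6.355234°

-6.3552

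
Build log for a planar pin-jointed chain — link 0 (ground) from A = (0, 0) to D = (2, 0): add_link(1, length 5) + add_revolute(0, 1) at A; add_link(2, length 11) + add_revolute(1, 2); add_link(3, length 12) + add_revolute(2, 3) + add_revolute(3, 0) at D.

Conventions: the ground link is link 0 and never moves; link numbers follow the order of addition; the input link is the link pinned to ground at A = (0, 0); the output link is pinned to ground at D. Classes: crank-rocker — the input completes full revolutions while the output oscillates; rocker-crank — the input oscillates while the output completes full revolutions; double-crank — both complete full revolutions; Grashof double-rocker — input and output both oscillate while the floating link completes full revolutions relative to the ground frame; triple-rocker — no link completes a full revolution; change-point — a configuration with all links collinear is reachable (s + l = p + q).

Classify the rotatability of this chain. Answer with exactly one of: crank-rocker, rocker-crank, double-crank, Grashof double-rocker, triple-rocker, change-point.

lengths: ground=2, input=5, coupler=11, output=12
sorted: s=2 (shortest), l=12 (longest), p+q=16
s + l = 14 vs p + q = 16
s + l < p + q (Grashof) with shortest = ground link → double-crank

double-crank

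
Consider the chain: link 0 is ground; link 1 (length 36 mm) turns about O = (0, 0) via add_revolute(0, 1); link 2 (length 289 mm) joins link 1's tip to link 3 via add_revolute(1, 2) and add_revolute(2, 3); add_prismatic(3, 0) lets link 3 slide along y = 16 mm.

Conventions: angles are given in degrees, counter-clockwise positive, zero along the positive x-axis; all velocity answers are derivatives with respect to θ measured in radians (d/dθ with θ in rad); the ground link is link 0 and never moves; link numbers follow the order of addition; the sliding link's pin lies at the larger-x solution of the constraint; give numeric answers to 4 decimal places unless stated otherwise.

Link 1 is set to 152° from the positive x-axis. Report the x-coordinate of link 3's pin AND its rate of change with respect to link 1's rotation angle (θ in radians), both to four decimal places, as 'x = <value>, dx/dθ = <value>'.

geometry: r = 36 mm, L = 289 mm, e = 16 mm
crank pin P = (r cos θ, r sin θ) = (-31.786113, 16.900976)
h = r sin θ − e = 16.900976 − 16 = 0.900976
x = r cos θ + √(L² − h²) = -31.786113 + 288.998596 = 257.212482
dx/dθ = −r sin θ − h·r cos θ/√(L² − h²) (θ in radians; h = 0.900976) = -16.801881

x = 257.2125, dx/dθ = -16.8019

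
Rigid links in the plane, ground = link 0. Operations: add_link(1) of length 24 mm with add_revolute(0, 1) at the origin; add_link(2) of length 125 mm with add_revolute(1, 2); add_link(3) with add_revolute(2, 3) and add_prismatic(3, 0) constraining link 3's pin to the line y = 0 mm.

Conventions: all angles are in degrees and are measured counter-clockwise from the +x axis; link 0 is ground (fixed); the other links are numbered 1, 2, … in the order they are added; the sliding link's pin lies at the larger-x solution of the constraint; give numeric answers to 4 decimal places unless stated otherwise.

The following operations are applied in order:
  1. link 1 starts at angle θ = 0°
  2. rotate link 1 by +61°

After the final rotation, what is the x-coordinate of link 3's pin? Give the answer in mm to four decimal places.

geometry: r = 24 mm, L = 125 mm, e = 0 mm; θ starts at 0°
rotate link 1 by +61°: θ ← 0° +61° = 61°
crank pin P = (r cos θ, r sin θ) = (11.635431, 20.990873)
h = r sin θ − e = 20.990873 − 0 = 20.990873
x = r cos θ + √(L² − h²) = 11.635431 + 123.224930 = 134.860360

134.8604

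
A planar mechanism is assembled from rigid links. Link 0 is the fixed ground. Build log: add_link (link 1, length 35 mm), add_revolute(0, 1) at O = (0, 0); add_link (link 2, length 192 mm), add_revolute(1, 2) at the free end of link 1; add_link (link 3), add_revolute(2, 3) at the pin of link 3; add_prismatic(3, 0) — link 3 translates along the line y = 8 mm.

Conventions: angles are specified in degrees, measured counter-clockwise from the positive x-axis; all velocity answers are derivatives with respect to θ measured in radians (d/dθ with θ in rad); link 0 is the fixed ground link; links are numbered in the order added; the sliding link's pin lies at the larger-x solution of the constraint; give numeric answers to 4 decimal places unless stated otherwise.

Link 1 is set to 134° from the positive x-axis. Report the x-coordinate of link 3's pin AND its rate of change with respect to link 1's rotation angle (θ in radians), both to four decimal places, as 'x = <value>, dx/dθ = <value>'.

geometry: r = 35 mm, L = 192 mm, e = 8 mm
crank pin P = (r cos θ, r sin θ) = (-24.313043, 25.176893)
h = r sin θ − e = 25.176893 − 8 = 17.176893
x = r cos θ + √(L² − h²) = -24.313043 + 191.230108 = 166.917065
dx/dθ = −r sin θ − h·r cos θ/√(L² − h²) (θ in radians; h = 17.176893) = -22.993019

x = 166.9171, dx/dθ = -22.9930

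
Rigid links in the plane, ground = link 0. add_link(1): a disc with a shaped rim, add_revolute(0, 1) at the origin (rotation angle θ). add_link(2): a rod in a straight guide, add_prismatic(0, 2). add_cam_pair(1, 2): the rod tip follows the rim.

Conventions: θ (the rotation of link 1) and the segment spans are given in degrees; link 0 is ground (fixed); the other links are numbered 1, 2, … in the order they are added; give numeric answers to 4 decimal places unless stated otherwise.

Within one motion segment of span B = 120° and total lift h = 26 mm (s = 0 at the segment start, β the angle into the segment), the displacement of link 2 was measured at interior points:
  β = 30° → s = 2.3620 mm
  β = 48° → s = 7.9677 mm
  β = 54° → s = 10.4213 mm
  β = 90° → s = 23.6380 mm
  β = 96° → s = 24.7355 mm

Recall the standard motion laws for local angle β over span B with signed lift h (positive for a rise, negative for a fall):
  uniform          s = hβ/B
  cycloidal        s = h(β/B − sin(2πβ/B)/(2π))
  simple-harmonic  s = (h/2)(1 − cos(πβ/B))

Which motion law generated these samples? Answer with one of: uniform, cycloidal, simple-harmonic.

candidates at β/B = r: uniform s = h·r (linear in β); cycloidal s = h·(r − sin(2πr)/(2π)); simple-harmonic s = (h/2)(1 − cos(πr))
β=30°: printed 2.3620 | uniform 6.5000, cycloidal 2.3620, simple-harmonic 3.8076
β=48°: printed 7.9677 | uniform 10.4000, cycloidal 7.9677, simple-harmonic 8.9828
β=54°: printed 10.4213 | uniform 11.7000, cycloidal 10.4213, simple-harmonic 10.9664
β=90°: printed 23.6380 | uniform 19.5000, cycloidal 23.6380, simple-harmonic 22.1924
β=96°: printed 24.7355 | uniform 20.8000, cycloidal 24.7355, simple-harmonic 23.5172
only one law matches every sample → cycloidal

cycloidal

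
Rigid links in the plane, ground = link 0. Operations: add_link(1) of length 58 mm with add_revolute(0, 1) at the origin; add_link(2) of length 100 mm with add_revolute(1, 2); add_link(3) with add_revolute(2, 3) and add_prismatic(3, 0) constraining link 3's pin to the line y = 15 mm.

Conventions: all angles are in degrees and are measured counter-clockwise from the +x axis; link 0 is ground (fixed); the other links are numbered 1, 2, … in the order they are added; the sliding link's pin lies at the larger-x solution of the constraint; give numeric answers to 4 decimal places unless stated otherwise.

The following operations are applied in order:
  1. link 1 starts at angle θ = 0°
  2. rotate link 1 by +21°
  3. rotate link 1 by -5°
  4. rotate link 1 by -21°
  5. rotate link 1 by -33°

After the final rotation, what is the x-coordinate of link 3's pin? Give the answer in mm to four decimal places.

geometry: r = 58 mm, L = 100 mm, e = 15 mm; θ starts at 0°
rotate link 1 by +21°: θ ← 0° +21° = 21°
rotate link 1 by -5°: θ ← 21° -5° = 16°
rotate link 1 by -21°: θ ← 16° -21° = -5°
rotate link 1 by -33°: θ ← -5° -33° = -38°
crank pin P = (r cos θ, r sin θ) = (45.704624, -35.708366)
h = r sin θ − e = -35.708366 − 15 = -50.708366
x = r cos θ + √(L² − h²) = 45.704624 + 86.189684 = 131.894308

131.8943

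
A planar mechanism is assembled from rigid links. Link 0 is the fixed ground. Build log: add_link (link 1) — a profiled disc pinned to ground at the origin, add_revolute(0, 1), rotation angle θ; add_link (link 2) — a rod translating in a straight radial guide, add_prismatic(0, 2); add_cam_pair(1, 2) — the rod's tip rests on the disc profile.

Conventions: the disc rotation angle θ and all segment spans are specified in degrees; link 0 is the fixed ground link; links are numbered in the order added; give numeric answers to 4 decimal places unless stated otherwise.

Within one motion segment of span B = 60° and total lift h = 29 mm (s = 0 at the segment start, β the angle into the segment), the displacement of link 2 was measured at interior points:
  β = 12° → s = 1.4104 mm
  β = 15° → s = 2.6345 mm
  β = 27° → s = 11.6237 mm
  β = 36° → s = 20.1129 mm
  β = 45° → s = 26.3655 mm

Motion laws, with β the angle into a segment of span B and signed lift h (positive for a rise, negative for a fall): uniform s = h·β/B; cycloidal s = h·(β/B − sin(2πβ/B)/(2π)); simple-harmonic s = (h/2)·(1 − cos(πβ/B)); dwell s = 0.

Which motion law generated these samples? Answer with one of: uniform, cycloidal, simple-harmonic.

candidates at β/B = r: uniform s = h·r (linear in β); cycloidal s = h·(r − sin(2πr)/(2π)); simple-harmonic s = (h/2)(1 − cos(πr))
β=12°: printed 1.4104 | uniform 5.8000, cycloidal 1.4104, simple-harmonic 2.7693
β=15°: printed 2.6345 | uniform 7.2500, cycloidal 2.6345, simple-harmonic 4.2470
β=27°: printed 11.6237 | uniform 13.0500, cycloidal 11.6237, simple-harmonic 12.2317
β=36°: printed 20.1129 | uniform 17.4000, cycloidal 20.1129, simple-harmonic 18.9807
β=45°: printed 26.3655 | uniform 21.7500, cycloidal 26.3655, simple-harmonic 24.7530
only one law matches every sample → cycloidal

cycloidal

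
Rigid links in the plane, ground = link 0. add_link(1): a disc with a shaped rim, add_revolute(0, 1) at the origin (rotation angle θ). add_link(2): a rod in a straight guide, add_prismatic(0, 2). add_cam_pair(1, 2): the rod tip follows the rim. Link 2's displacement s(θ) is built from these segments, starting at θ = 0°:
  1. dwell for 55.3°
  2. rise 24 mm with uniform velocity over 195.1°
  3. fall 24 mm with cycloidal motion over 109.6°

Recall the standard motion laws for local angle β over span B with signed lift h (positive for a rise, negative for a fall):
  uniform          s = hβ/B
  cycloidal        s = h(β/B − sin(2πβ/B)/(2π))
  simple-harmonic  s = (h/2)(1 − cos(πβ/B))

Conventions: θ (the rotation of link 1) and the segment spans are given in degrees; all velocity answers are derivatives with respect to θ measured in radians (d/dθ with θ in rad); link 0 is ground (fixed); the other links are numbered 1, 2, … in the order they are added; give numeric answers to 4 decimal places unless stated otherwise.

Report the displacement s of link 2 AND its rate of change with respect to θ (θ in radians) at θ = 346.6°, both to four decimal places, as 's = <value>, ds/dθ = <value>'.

segment 1 (0° to 55.3°, dwell): s unchanged at 0.0000
segment 2 (55.3° to 250.4°, uniform, h = 24) is passed completely: s = 0.0000 + (24) = 24.0000
θ = 346.6° falls in segment 3 (250.4° to 360°, cycloidal, h = -24): β = 346.6 − 250.4 = 96.2°, B = 109.6°; Δs = -24·(0.8777 − sin(2π·0.8777)/(2π)) = -23.7198; s = 24.0000 − 23.7198 = 0.2802
velocity in seg [250.4°–360°] (cycloidal), θ in radians: β = 96.2° = 1.6790 rad, B = 109.6° = 1.9129 rad; ds/dθ = (h/B)(1 − cos(2πβ/B)) = ((-24)/1.9129)(1 − cos(2π·0.8777)) = -3.523530 mm/rad

s = 0.2802, ds/dθ = -3.5235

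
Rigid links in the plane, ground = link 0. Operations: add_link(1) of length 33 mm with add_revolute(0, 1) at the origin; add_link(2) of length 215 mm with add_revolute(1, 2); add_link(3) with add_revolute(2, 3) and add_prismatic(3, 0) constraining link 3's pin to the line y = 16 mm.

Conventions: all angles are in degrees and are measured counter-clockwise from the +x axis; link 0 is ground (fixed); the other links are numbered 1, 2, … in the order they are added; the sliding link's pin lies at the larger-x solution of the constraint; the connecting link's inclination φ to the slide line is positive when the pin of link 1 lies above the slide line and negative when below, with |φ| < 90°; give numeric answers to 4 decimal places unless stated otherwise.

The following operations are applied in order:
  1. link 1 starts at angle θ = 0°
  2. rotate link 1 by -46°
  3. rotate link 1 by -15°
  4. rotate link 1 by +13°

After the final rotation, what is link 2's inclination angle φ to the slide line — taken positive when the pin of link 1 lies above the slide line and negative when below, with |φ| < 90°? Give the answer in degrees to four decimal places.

geometry: r = 33 mm, L = 215 mm, e = 16 mm; θ starts at 0°
rotate link 1 by -46°: θ ← 0° -46° = -46°
rotate link 1 by -15°: θ ← -46° -15° = -61°
rotate link 1 by +13°: θ ← -61° +13° = -48°
h = r sin θ − e = -24.523779 − 16 = -40.523779
sin φ = h / L = -40.523779 / 215 = -0.18848269
φ = arcsin(-0.18848269) = -10.864249°

-10.8642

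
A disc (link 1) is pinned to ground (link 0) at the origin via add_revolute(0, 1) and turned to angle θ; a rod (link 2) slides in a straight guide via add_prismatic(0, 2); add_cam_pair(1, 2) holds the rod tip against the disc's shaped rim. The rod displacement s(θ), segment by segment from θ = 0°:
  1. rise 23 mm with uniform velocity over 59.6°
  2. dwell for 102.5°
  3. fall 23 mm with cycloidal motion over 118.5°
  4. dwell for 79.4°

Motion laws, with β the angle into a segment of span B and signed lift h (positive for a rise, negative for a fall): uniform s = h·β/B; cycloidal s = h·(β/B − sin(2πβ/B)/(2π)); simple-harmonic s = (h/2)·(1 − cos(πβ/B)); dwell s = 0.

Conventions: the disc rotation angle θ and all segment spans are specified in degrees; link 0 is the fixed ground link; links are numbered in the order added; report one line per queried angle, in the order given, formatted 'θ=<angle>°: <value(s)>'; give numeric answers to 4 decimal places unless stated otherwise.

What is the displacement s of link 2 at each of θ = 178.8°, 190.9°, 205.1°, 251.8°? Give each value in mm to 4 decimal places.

segment 1 (0° to 59.6°, uniform, h = 23) is passed completely: s = 0.0000 + (23) = 23.0000
segment 2 (59.6° to 162.1°, dwell): s unchanged at 23.0000
θ = 178.8° falls in segment 3 (162.1° to 280.6°, cycloidal, h = -23): β = 178.8 − 162.1 = 16.7°, B = 118.5°; Δs = -23·(0.1409 − sin(2π·0.1409)/(2π)) = -0.4073; s = 23.0000 − 0.4073 = 22.5927
θ = 190.9° falls in segment 3 (162.1° to 280.6°, cycloidal, h = -23): β = 190.9 − 162.1 = 28.8°, B = 118.5°; Δs = -23·(0.2430 − sin(2π·0.2430)/(2π)) = -1.9328; s = 23.0000 − 1.9328 = 21.0672
θ = 205.1° falls in segment 3 (162.1° to 280.6°, cycloidal, h = -23): β = 205.1 − 162.1 = 43°, B = 118.5°; Δs = -23·(0.3629 − sin(2π·0.3629)/(2π)) = -5.5680; s = 23.0000 − 5.5680 = 17.4320
θ = 251.8° falls in segment 3 (162.1° to 280.6°, cycloidal, h = -23): β = 251.8 − 162.1 = 89.7°, B = 118.5°; Δs = -23·(0.7570 − sin(2π·0.7570)/(2π)) = -21.0672; s = 23.0000 − 21.0672 = 1.9328

θ=178.8°: 22.5927
θ=190.9°: 21.0672
θ=205.1°: 17.4320
θ=251.8°: 1.9328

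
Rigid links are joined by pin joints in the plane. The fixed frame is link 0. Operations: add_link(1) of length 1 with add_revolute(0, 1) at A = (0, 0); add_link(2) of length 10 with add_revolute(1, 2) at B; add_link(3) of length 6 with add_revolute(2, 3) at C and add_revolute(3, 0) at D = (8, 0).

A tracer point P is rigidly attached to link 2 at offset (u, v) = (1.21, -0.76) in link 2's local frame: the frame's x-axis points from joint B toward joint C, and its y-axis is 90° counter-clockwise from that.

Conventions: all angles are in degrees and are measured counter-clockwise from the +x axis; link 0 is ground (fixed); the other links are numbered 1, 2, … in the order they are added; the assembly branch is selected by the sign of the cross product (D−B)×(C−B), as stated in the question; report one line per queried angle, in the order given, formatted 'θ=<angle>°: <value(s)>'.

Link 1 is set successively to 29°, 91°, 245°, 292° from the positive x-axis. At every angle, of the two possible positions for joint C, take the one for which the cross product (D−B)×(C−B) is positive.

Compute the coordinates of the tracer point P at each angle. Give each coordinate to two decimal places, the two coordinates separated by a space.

A=(0,0), D=(8.00,0)
θ=29°: B = A + 1.00·(cos29°, sin29°) = (0.8746, 0.4848)
θ=29°: |BD| = 7.1419
θ=29°: circle(B,10.00) ∩ circle(D,6.00): a=8.0516, h=5.9306
θ=29°:   candidates: C₊=(9.3102,5.8552) cross=42.356; C₋=(8.5050,-5.9787) cross=-42.356
θ=29°:   branch + wants cross > 0 → take C=(9.3102,5.8552) (cross=42.356)
θ=29°: ex = (C−B)/|BC| = (0.8436,0.5370); ey = (-0.5370,0.8436)
θ=29°: P = B + 1.21·ex + -0.76·ey = (2.3035,0.4935)
θ=91°: B = A + 1.00·(cos91°, sin91°) = (-0.0175, 0.9998)
θ=91°: |BD| = 8.0796
θ=91°: circle(B,10.00) ∩ circle(D,6.00): a=8.0004, h=5.9995
θ=91°:   candidates: C₊=(8.6639,5.9632) cross=48.473; C₋=(7.1790,-5.9436) cross=-48.473
θ=91°:   branch + wants cross > 0 → take C=(8.6639,5.9632) (cross=48.473)
θ=91°: ex = (C−B)/|BC| = (0.8681,0.4963); ey = (-0.4963,0.8681)
θ=91°: P = B + 1.21·ex + -0.76·ey = (1.4102,0.9406)
θ=245°: B = A + 1.00·(cos245°, sin245°) = (-0.4226, -0.9063)
θ=245°: |BD| = 8.4712
θ=245°: circle(B,10.00) ∩ circle(D,6.00): a=8.0131, h=5.9825
θ=245°:   candidates: C₊=(6.9045,5.8991) cross=50.679; C₋=(8.1845,-5.9972) cross=-50.679
θ=245°:   branch + wants cross > 0 → take C=(6.9045,5.8991) (cross=50.679)
θ=245°: ex = (C−B)/|BC| = (0.7327,0.6805); ey = (-0.6805,0.7327)
θ=245°: P = B + 1.21·ex + -0.76·ey = (0.9812,-0.6397)
θ=292°: B = A + 1.00·(cos292°, sin292°) = (0.3746, -0.9272)
θ=292°: |BD| = 7.6816
θ=292°: circle(B,10.00) ∩ circle(D,6.00): a=8.0066, h=5.9912
θ=292°:   candidates: C₊=(7.5995,5.9866) cross=46.022; C₋=(9.0458,-5.9082) cross=-46.022
θ=292°:   branch + wants cross > 0 → take C=(7.5995,5.9866) (cross=46.022)
θ=292°: ex = (C−B)/|BC| = (0.7225,0.6914); ey = (-0.6914,0.7225)
θ=292°: P = B + 1.21·ex + -0.76·ey = (1.7743,-0.6397)

θ=29°: 2.30 0.49
θ=91°: 1.41 0.94
θ=245°: 0.98 -0.64
θ=292°: 1.77 -0.64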